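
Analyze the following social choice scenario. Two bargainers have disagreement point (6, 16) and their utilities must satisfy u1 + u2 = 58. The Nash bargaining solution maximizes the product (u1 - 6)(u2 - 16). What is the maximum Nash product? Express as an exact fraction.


Step 1: The Nash solution splits surplus symmetrically above the disagreement point
Step 2: u1 = (total + d1 - d2)/2 = (58 + 6 - 16)/2 = 24
Step 3: u2 = (total - d1 + d2)/2 = (58 - 6 + 16)/2 = 34
Step 4: Nash product = (24 - 6) * (34 - 16)
Step 5: = 18 * 18 = 324

324


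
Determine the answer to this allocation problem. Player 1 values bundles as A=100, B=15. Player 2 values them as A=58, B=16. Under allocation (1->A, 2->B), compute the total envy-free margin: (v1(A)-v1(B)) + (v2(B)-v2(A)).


Step 1: Player 1's margin = v1(A) - v1(B) = 100 - 15 = 85
Step 2: Player 2's margin = v2(B) - v2(A) = 16 - 58 = -42
Step 3: Total margin = 85 + -42 = 43

43


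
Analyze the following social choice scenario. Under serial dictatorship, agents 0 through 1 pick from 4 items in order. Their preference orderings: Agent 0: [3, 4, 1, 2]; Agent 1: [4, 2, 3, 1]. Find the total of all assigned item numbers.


Step 1: Agent 0 picks item 3
Step 2: Agent 1 picks item 4
Step 3: Sum = 3 + 4 = 7

7


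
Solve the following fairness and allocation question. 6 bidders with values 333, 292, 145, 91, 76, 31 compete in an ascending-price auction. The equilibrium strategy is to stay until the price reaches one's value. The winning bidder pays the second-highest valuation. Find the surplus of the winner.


Step 1: Identify the highest value: 333
Step 2: Identify the second-highest value: 292
Step 3: The final price = second-highest value = 292
Step 4: Surplus = 333 - 292 = 41

41


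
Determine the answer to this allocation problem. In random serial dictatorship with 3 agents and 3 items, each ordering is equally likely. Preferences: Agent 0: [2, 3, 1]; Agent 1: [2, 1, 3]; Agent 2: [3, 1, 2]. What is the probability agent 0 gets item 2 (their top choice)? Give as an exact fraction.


Step 1: Agent 0 wants item 2
Step 2: There are 6 possible orderings of agents
Step 3: In 3 orderings, agent 0 gets item 2
Step 4: Probability = 3/6 = 1/2

1/2


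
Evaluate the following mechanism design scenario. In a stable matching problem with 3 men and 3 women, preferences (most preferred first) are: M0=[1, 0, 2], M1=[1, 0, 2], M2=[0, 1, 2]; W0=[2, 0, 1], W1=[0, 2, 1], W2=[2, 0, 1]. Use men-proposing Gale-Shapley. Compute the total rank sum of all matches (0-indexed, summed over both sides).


Step 1: Run Gale-Shapley (men propose, women hold best offer):
  M0 proposes to W1; she accepts
  M1 proposes to W1; rejected
  M1 proposes to W0; she accepts
  M2 proposes to W0; she switches from M1
  M1 proposes to W2; she accepts
Step 2: Final matching: W0-M2, W1-M0, W2-M1
Step 3: 0-indexed ranks (man's rank of his match, then woman's): 0 + 0 + 0 + 0 + 2 + 2
Step 4: Total rank sum = 4

4


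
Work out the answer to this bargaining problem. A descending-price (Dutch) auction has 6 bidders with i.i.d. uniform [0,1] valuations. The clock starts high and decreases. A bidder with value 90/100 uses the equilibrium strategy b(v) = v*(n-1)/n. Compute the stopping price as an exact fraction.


Step 1: Dutch auctions are strategically equivalent to first-price auctions
Step 2: The equilibrium bid is b(v) = v*(n-1)/n
Step 3: b = 9/10 * 5/6
Step 4: b = 3/4

3/4


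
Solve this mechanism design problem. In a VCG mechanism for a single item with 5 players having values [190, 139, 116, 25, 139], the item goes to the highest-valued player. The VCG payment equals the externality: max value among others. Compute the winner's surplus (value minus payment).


Step 1: The winner is the agent with the highest value: agent 0 with value 190
Step 2: Values of other agents: [139, 116, 25, 139]
Step 3: VCG payment = max of others' values = 139
Step 4: Surplus = 190 - 139 = 51

51


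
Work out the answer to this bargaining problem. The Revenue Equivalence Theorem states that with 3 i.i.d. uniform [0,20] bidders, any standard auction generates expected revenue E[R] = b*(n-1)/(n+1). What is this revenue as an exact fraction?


Step 1: By Revenue Equivalence, expected revenue = b*(n-1)/(n+1)
Step 2: Substituting n = 3, b = 20
Step 3: Revenue = 20*(3-1)/(3+1) = 20*2/4
Step 4: Revenue = 40/4 = 10

10


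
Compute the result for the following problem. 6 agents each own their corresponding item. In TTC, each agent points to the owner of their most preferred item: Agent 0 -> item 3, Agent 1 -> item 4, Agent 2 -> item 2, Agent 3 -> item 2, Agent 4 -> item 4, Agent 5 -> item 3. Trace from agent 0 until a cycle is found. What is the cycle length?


Step 1: Trace the pointer graph from agent 0: 0 -> 3 -> 2 -> 2
Step 2: A cycle is detected when we revisit agent 2
Step 3: The cycle is: 2 -> 2
Step 4: Cycle length = 1

1


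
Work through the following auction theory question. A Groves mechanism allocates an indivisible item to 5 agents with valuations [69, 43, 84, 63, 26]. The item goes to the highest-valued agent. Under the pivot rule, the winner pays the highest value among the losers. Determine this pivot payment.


Step 1: The efficient winner is agent 2 with value 84
Step 2: Other agents' values: [69, 43, 63, 26]
Step 3: Pivot payment = max(others) = 69
Step 4: The winner pays 69

69


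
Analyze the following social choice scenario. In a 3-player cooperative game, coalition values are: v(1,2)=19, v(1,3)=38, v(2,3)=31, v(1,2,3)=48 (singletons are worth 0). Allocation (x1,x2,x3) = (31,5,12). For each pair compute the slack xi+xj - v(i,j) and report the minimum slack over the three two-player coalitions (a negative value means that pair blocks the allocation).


Step 1: Slack for coalition (1,2): x1+x2 - v12 = 36 - 19 = 17
Step 2: Slack for coalition (1,3): x1+x3 - v13 = 43 - 38 = 5
Step 3: Slack for coalition (2,3): x2+x3 - v23 = 17 - 31 = -14
Step 4: Minimum slack = min(17, 5, -14) = -14, attained by (2,3); coalition (2,3) can block (slack < 0), so the allocation is not in the core

-14


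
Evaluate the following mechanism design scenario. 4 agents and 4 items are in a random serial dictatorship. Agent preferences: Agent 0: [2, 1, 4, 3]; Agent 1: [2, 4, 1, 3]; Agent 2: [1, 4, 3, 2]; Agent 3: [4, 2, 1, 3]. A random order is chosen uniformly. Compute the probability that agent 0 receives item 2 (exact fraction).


Step 1: Agent 0 wants item 2
Step 2: There are 24 possible orderings of agents
Step 3: In 12 orderings, agent 0 gets item 2
Step 4: Probability = 12/24 = 1/2

1/2


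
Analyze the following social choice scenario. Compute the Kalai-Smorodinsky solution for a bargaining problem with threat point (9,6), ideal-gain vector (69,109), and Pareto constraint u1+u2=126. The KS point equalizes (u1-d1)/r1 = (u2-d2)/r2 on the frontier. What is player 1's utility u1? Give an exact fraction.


Step 1: At the KS point, (u1-d1)/r1 = (u2-d2)/r2 = t and u1+u2 = 126
Step 2: u1 = d1 + r1*t and u2 = d2 + r2*t, so (d1 + r1*t) + (d2 + r2*t) = 126
Step 3: t = (126 - 9 - 6)/(69 + 109) = 111/178
Step 4: u1 = d1 + r1*t = 9 + 69 * 111/178 = 9261/178
Step 5: (Check: u2 = d2 + r2*t = 13167/178; u1+u2 = 9261/178 + 13167/178 = 126, on the frontier.)

9261/178


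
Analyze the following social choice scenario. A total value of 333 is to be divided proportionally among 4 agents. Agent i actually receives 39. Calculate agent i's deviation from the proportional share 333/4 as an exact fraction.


Step 1: Proportional share = 333/4
Step 2: Agent's actual allocation = 39
Step 3: Excess = 39 - 333/4 = -177/4

-177/4


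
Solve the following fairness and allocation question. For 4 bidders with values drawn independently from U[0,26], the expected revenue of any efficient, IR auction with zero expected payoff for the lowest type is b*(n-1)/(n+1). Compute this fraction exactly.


Step 1: By Revenue Equivalence, expected revenue = b*(n-1)/(n+1)
Step 2: Substituting n = 4, b = 26
Step 3: Revenue = 26*(4-1)/(4+1) = 26*3/5
Step 4: Revenue = 78/5

78/5


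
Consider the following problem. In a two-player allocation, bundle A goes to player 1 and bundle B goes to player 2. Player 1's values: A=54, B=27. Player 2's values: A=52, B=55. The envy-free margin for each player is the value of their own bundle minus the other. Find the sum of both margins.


Step 1: Player 1's margin = v1(A) - v1(B) = 54 - 27 = 27
Step 2: Player 2's margin = v2(B) - v2(A) = 55 - 52 = 3
Step 3: Total margin = 27 + 3 = 30

30


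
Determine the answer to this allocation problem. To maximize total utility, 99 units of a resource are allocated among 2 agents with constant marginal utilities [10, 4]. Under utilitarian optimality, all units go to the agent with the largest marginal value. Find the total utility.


Step 1: The marginal utilities are [10, 4]
Step 2: The highest marginal utility is 10
Step 3: All 99 units go to that agent
Step 4: Total utility = 10 * 99 = 990

990


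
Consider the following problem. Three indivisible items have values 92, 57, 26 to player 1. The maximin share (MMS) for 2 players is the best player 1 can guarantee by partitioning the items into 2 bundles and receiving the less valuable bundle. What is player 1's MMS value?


Step 1: Item values = 92, 57, 26
Step 2: Enumerate all 2-bundle partitions and take the smaller bundle:
  Partition 1: {92} vs {57,26} -> bundles 92, 83; min = 83
  Partition 2: {57} vs {92,26} -> bundles 57, 118; min = 57
  Partition 3: {26} vs {92,57} -> bundles 26, 149; min = 26
Step 3: MMS = max(83, 57, 26) = 83

83


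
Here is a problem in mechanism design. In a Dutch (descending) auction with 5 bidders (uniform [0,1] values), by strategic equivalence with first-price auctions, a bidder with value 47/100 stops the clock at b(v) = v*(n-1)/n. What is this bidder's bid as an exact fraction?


Step 1: Dutch auctions are strategically equivalent to first-price auctions
Step 2: The equilibrium bid is b(v) = v*(n-1)/n
Step 3: b = 47/100 * 4/5
Step 4: b = 47/125

47/125


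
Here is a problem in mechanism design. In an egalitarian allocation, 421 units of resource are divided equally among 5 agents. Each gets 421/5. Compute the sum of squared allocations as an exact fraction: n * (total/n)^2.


Step 1: Each agent's share = 421/5
Step 2: Square of each share = (421/5)^2 = 177241/25
Step 3: Sum of squares = 5 * 177241/25 = 177241/5

177241/5


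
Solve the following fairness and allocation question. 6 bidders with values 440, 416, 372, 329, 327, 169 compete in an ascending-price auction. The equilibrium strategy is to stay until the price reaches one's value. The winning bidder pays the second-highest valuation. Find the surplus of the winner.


Step 1: Identify the highest value: 440
Step 2: Identify the second-highest value: 416
Step 3: The final price = second-highest value = 416
Step 4: Surplus = 440 - 416 = 24

24


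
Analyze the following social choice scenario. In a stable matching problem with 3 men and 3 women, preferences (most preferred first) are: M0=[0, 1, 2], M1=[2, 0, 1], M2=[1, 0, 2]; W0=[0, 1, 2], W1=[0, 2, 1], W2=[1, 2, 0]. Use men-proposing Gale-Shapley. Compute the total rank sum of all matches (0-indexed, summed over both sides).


Step 1: Run Gale-Shapley (men propose, women hold best offer):
  M0 proposes to W0; she accepts
  M1 proposes to W2; she accepts
  M2 proposes to W1; she accepts
Step 2: Final matching: W0-M0, W1-M2, W2-M1
Step 3: 0-indexed ranks (man's rank of his match, then woman's): 0 + 0 + 0 + 1 + 0 + 0
Step 4: Total rank sum = 1

1


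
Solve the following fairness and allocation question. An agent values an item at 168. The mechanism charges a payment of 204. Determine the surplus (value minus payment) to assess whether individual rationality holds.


Step 1: Surplus = value - payment = 168 - 204 = -36
Step 2: IR is violated (surplus < 0)

-36


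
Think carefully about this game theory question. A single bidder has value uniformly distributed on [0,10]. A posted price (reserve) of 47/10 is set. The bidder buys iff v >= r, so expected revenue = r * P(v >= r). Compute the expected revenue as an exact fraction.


Step 1: Posted price r = 47/10, value support [0,10]
Step 2: P(v >= r) = (10 - 47/10)/10 = 53/100
Step 3: Expected revenue = r * P(v >= r) = 47/10 * 53/100
Step 4: Revenue = 2491/1000

2491/1000


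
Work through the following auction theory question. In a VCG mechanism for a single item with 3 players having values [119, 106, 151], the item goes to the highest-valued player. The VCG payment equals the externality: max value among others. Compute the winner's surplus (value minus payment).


Step 1: The winner is the agent with the highest value: agent 2 with value 151
Step 2: Values of other agents: [119, 106]
Step 3: VCG payment = max of others' values = 119
Step 4: Surplus = 151 - 119 = 32

32


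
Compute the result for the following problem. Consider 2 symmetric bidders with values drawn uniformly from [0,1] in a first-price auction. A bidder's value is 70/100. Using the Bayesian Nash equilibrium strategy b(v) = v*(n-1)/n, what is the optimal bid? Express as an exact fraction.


Step 1: The symmetric BNE bidding function is b(v) = v * (n-1) / n
Step 2: Substitute v = 7/10 and n = 2
Step 3: b = 7/10 * 1/2
Step 4: b = 7/20

7/20


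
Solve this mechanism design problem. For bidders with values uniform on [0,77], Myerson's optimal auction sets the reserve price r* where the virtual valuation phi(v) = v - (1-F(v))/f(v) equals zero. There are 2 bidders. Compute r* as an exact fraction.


Step 1: For U[0,77], F(v) = v/77 and f(v) = 1/77
Step 2: phi(v) = v - (1 - v/77)/(1/77) = v - (77 - v) = 2v - 77
Step 3: Set phi(r*) = 0: 2r* - 77 = 0
Step 4: r* = 77/2 (the number of bidders n = 2 does not enter)

77/2


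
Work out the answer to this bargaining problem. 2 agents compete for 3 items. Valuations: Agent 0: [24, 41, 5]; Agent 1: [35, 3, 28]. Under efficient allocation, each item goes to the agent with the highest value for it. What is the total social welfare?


Step 1: For each item, find the maximum value among all agents.
Step 2: Item 0 -> Agent 1 (value 35)
Step 3: Item 1 -> Agent 0 (value 41)
Step 4: Item 2 -> Agent 1 (value 28)
Step 5: Total welfare = 35 + 41 + 28 = 104

104


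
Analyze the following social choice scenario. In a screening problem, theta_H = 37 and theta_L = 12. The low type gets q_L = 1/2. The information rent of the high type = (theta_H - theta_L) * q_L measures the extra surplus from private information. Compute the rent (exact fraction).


Step 1: theta_H - theta_L = 37 - 12 = 25
Step 2: Information rent = (theta_H - theta_L) * q_L
Step 3: = 25 * 1/2
Step 4: = 25/2

25/2


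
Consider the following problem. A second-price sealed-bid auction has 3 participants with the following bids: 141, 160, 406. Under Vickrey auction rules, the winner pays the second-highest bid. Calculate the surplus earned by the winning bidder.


Step 1: Sort bids in descending order: 406, 160, 141
Step 2: The winning bid is the highest: 406
Step 3: The payment equals the second-highest bid: 160
Step 4: Surplus = winner's bid - payment = 406 - 160 = 246

246


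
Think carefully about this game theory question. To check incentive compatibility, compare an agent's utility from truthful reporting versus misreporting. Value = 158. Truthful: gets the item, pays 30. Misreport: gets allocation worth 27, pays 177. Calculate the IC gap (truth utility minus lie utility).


Step 1: U(truth) = value - payment = 158 - 30 = 128
Step 2: U(lie) = allocation - payment = 27 - 177 = -150
Step 3: IC gap = 128 - (-150) = 278

278


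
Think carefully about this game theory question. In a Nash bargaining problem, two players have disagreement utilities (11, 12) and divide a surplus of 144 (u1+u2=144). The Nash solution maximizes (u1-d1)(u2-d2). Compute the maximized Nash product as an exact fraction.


Step 1: The Nash solution splits surplus symmetrically above the disagreement point
Step 2: u1 = (total + d1 - d2)/2 = (144 + 11 - 12)/2 = 143/2
Step 3: u2 = (total - d1 + d2)/2 = (144 - 11 + 12)/2 = 145/2
Step 4: Nash product = (143/2 - 11) * (145/2 - 12)
Step 5: = 121/2 * 121/2 = 14641/4

14641/4


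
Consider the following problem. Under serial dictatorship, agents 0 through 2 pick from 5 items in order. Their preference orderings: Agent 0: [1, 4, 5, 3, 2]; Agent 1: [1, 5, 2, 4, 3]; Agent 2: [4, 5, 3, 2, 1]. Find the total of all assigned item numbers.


Step 1: Agent 0 picks item 1
Step 2: Agent 1 picks item 5
Step 3: Agent 2 picks item 4
Step 4: Sum = 1 + 5 + 4 = 10

10


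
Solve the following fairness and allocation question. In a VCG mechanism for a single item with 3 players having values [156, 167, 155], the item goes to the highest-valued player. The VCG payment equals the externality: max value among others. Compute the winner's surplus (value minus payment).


Step 1: The winner is the agent with the highest value: agent 1 with value 167
Step 2: Values of other agents: [156, 155]
Step 3: VCG payment = max of others' values = 156
Step 4: Surplus = 167 - 156 = 11

11


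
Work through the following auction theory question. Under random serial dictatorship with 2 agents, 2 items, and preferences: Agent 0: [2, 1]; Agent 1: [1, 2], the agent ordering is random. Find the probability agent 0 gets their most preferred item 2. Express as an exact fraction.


Step 1: Agent 0 wants item 2
Step 2: There are 2 possible orderings of agents
Step 3: In 2 orderings, agent 0 gets item 2
Step 4: Probability = 2/2 = 1

1


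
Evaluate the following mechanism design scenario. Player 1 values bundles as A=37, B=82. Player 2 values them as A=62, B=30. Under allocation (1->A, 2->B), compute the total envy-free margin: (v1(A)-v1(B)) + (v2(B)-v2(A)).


Step 1: Player 1's margin = v1(A) - v1(B) = 37 - 82 = -45
Step 2: Player 2's margin = v2(B) - v2(A) = 30 - 62 = -32
Step 3: Total margin = -45 + -32 = -77

-77


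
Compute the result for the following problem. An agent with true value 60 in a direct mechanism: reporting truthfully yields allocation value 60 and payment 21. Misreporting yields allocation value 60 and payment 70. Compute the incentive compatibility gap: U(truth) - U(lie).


Step 1: U(truth) = value - payment = 60 - 21 = 39
Step 2: U(lie) = allocation - payment = 60 - 70 = -10
Step 3: IC gap = 39 - (-10) = 49

49


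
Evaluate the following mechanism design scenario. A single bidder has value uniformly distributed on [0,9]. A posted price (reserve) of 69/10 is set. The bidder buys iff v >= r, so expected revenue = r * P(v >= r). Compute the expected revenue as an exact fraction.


Step 1: Posted price r = 69/10, value support [0,9]
Step 2: P(v >= r) = (9 - 69/10)/9 = 7/30
Step 3: Expected revenue = r * P(v >= r) = 69/10 * 7/30
Step 4: Revenue = 161/100

161/100


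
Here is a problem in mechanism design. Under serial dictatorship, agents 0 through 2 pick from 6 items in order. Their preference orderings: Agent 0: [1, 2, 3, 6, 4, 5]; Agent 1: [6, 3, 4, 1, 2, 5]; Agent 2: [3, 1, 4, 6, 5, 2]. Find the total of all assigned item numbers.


Step 1: Agent 0 picks item 1
Step 2: Agent 1 picks item 6
Step 3: Agent 2 picks item 3
Step 4: Sum = 1 + 6 + 3 = 10

10


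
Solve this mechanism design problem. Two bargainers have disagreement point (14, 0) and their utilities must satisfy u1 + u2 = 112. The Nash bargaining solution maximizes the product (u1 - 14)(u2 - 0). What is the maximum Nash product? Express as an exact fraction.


Step 1: The Nash solution splits surplus symmetrically above the disagreement point
Step 2: u1 = (total + d1 - d2)/2 = (112 + 14 - 0)/2 = 63
Step 3: u2 = (total - d1 + d2)/2 = (112 - 14 + 0)/2 = 49
Step 4: Nash product = (63 - 14) * (49 - 0)
Step 5: = 49 * 49 = 2401

2401


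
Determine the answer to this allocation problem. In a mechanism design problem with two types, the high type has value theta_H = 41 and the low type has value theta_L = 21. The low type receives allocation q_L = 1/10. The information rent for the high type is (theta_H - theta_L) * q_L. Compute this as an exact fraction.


Step 1: theta_H - theta_L = 41 - 21 = 20
Step 2: Information rent = (theta_H - theta_L) * q_L
Step 3: = 20 * 1/10
Step 4: = 2

2


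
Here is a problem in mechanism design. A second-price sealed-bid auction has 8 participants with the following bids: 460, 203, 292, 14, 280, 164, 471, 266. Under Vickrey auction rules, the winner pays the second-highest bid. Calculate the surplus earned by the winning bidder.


Step 1: Sort bids in descending order: 471, 460, 292, 280, 266, 203, 164, 14
Step 2: The winning bid is the highest: 471
Step 3: The payment equals the second-highest bid: 460
Step 4: Surplus = winner's bid - payment = 471 - 460 = 11

11


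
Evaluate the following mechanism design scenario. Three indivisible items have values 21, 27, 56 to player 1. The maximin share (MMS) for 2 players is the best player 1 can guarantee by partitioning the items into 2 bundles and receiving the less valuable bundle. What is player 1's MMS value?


Step 1: Item values = 21, 27, 56
Step 2: Enumerate all 2-bundle partitions and take the smaller bundle:
  Partition 1: {21} vs {27,56} -> bundles 21, 83; min = 21
  Partition 2: {27} vs {21,56} -> bundles 27, 77; min = 27
  Partition 3: {56} vs {21,27} -> bundles 56, 48; min = 48
Step 3: MMS = max(21, 27, 48) = 48

48


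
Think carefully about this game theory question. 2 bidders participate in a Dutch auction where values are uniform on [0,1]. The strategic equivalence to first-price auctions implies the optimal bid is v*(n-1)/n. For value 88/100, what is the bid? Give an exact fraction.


Step 1: Dutch auctions are strategically equivalent to first-price auctions
Step 2: The equilibrium bid is b(v) = v*(n-1)/n
Step 3: b = 22/25 * 1/2
Step 4: b = 11/25

11/25


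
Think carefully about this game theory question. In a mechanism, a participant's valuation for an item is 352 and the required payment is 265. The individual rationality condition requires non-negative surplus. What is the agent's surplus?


Step 1: Surplus = value - payment = 352 - 265 = 87
Step 2: IR is satisfied (surplus >= 0)

87


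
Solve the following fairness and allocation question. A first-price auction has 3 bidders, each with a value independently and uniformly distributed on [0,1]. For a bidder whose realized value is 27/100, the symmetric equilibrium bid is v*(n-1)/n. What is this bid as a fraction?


Step 1: The symmetric BNE bidding function is b(v) = v * (n-1) / n
Step 2: Substitute v = 27/100 and n = 3
Step 3: b = 27/100 * 2/3
Step 4: b = 9/50

9/50


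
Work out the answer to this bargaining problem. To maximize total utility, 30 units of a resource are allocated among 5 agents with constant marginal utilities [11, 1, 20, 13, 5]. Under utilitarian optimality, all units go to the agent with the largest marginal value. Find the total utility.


Step 1: The marginal utilities are [11, 1, 20, 13, 5]
Step 2: The highest marginal utility is 20
Step 3: All 30 units go to that agent
Step 4: Total utility = 20 * 30 = 600

600


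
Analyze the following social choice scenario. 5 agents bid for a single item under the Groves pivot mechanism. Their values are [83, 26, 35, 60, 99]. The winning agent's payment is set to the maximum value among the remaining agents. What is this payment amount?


Step 1: The efficient winner is agent 4 with value 99
Step 2: Other agents' values: [83, 26, 35, 60]
Step 3: Pivot payment = max(others) = 83
Step 4: The winner pays 83

83


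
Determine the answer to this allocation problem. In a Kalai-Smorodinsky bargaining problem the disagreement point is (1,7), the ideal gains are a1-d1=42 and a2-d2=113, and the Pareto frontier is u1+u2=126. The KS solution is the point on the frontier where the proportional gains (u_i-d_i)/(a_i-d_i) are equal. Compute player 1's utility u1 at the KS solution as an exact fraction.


Step 1: At the KS point, (u1-d1)/r1 = (u2-d2)/r2 = t and u1+u2 = 126
Step 2: u1 = d1 + r1*t and u2 = d2 + r2*t, so (d1 + r1*t) + (d2 + r2*t) = 126
Step 3: t = (126 - 1 - 7)/(42 + 113) = 118/155
Step 4: u1 = d1 + r1*t = 1 + 42 * 118/155 = 5111/155
Step 5: (Check: u2 = d2 + r2*t = 14419/155; u1+u2 = 5111/155 + 14419/155 = 126, on the frontier.)

5111/155


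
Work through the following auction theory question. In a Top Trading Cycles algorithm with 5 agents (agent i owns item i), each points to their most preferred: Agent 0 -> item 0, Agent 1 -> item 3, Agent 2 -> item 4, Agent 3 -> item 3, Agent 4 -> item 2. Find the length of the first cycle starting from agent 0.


Step 1: Trace the pointer graph from agent 0: 0 -> 0
Step 2: A cycle is detected when we revisit agent 0
Step 3: The cycle is: 0 -> 0
Step 4: Cycle length = 1

1


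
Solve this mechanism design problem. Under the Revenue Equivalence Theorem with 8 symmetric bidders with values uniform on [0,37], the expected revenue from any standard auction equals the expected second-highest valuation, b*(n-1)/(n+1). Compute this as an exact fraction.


Step 1: By Revenue Equivalence, expected revenue = b*(n-1)/(n+1)
Step 2: Substituting n = 8, b = 37
Step 3: Revenue = 37*(8-1)/(8+1) = 37*7/9
Step 4: Revenue = 259/9

259/9


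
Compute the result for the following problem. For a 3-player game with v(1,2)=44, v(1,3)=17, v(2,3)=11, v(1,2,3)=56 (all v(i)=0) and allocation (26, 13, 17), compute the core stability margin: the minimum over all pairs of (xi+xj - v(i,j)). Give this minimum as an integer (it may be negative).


Step 1: Slack for coalition (1,2): x1+x2 - v12 = 39 - 44 = -5
Step 2: Slack for coalition (1,3): x1+x3 - v13 = 43 - 17 = 26
Step 3: Slack for coalition (2,3): x2+x3 - v23 = 30 - 11 = 19
Step 4: Minimum slack = min(-5, 26, 19) = -5, attained by (1,2); coalition (1,2) can block (slack < 0), so the allocation is not in the core

-5


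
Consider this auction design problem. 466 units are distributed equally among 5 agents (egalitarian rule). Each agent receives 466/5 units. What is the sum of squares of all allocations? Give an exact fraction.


Step 1: Each agent's share = 466/5
Step 2: Square of each share = (466/5)^2 = 217156/25
Step 3: Sum of squares = 5 * 217156/25 = 217156/5

217156/5


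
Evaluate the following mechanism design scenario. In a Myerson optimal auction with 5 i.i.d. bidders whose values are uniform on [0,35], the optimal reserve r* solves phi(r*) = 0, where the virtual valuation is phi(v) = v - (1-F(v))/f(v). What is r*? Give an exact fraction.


Step 1: For U[0,35], F(v) = v/35 and f(v) = 1/35
Step 2: phi(v) = v - (1 - v/35)/(1/35) = v - (35 - v) = 2v - 35
Step 3: Set phi(r*) = 0: 2r* - 35 = 0
Step 4: r* = 35/2 (the number of bidders n = 5 does not enter)

35/2


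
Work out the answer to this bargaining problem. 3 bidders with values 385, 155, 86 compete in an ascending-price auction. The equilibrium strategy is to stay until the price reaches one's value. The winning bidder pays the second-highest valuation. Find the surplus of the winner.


Step 1: Identify the highest value: 385
Step 2: Identify the second-highest value: 155
Step 3: The final price = second-highest value = 155
Step 4: Surplus = 385 - 155 = 230

230


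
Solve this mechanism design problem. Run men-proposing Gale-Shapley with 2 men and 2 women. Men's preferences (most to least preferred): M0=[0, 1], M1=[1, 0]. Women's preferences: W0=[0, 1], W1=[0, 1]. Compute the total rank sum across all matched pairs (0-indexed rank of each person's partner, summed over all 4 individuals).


Step 1: Run Gale-Shapley (men propose, women hold best offer):
  M0 proposes to W0; she accepts
  M1 proposes to W1; she accepts
Step 2: Final matching: W0-M0, W1-M1
Step 3: 0-indexed ranks (man's rank of his match, then woman's): 0 + 0 + 0 + 1
Step 4: Total rank sum = 1

1


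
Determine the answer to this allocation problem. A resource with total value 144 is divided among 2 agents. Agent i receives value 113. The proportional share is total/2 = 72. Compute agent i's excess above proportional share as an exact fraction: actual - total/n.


Step 1: Proportional share = 144/2 = 72
Step 2: Agent's actual allocation = 113
Step 3: Excess = 113 - 72 = 41

41


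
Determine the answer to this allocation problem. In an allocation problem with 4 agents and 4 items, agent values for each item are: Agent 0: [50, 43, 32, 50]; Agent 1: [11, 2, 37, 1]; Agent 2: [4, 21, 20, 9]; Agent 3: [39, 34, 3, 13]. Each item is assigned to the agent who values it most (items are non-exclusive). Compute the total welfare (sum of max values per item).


Step 1: For each item, find the maximum value among all agents.
Step 2: Item 0 -> Agent 0 (value 50)
Step 3: Item 1 -> Agent 0 (value 43)
Step 4: Item 2 -> Agent 1 (value 37)
Step 5: Item 3 -> Agent 0 (value 50)
Step 6: Total welfare = 50 + 43 + 37 + 50 = 180

180


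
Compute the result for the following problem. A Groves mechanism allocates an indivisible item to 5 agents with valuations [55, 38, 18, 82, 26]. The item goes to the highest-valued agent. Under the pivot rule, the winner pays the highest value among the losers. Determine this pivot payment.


Step 1: The efficient winner is agent 3 with value 82
Step 2: Other agents' values: [55, 38, 18, 26]
Step 3: Pivot payment = max(others) = 55
Step 4: The winner pays 55

55


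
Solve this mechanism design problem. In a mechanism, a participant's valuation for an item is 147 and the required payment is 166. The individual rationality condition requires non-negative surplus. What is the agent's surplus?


Step 1: Surplus = value - payment = 147 - 166 = -19
Step 2: IR is violated (surplus < 0)

-19


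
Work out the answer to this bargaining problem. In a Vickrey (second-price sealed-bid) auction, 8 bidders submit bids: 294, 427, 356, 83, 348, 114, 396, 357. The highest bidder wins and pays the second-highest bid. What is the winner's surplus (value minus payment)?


Step 1: Sort bids in descending order: 427, 396, 357, 356, 348, 294, 114, 83
Step 2: The winning bid is the highest: 427
Step 3: The payment equals the second-highest bid: 396
Step 4: Surplus = winner's bid - payment = 427 - 396 = 31

31


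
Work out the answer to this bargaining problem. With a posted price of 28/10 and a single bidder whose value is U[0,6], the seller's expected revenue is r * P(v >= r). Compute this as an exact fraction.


Step 1: Posted price r = 14/5, value support [0,6]
Step 2: P(v >= r) = (6 - 14/5)/6 = 8/15
Step 3: Expected revenue = r * P(v >= r) = 14/5 * 8/15
Step 4: Revenue = 112/75

112/75


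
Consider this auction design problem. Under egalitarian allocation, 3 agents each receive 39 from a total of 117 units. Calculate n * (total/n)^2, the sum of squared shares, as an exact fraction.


Step 1: Each agent's share = 117/3 = 39
Step 2: Square of each share = (39)^2 = 1521
Step 3: Sum of squares = 3 * 1521 = 4563

4563


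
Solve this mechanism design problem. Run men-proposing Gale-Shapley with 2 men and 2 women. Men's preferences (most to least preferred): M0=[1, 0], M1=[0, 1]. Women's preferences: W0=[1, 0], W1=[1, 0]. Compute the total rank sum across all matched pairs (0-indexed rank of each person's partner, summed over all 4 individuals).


Step 1: Run Gale-Shapley (men propose, women hold best offer):
  M0 proposes to W1; she accepts
  M1 proposes to W0; she accepts
Step 2: Final matching: W0-M1, W1-M0
Step 3: 0-indexed ranks (man's rank of his match, then woman's): 0 + 0 + 0 + 1
Step 4: Total rank sum = 1

1


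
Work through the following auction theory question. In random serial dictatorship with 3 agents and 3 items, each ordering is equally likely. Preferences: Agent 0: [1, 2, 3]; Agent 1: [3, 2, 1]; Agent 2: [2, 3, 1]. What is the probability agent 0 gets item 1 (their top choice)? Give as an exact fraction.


Step 1: Agent 0 wants item 1
Step 2: There are 6 possible orderings of agents
Step 3: In 6 orderings, agent 0 gets item 1
Step 4: Probability = 6/6 = 1

1


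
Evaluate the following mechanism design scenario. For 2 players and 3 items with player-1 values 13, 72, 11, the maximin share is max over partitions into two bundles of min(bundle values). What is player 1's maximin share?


Step 1: Item values = 13, 72, 11
Step 2: Enumerate all 2-bundle partitions and take the smaller bundle:
  Partition 1: {13} vs {72,11} -> bundles 13, 83; min = 13
  Partition 2: {72} vs {13,11} -> bundles 72, 24; min = 24
  Partition 3: {11} vs {13,72} -> bundles 11, 85; min = 11
Step 3: MMS = max(13, 24, 11) = 24

24


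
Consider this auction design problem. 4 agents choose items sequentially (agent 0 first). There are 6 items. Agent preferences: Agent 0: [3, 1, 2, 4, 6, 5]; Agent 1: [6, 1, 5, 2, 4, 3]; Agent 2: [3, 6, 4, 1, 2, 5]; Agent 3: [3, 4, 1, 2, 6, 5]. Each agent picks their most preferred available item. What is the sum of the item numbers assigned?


Step 1: Agent 0 picks item 3
Step 2: Agent 1 picks item 6
Step 3: Agent 2 picks item 4
Step 4: Agent 3 picks item 1
Step 5: Sum = 3 + 6 + 4 + 1 = 14

14


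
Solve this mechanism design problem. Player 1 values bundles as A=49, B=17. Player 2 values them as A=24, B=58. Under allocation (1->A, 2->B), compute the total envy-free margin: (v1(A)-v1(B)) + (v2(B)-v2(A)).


Step 1: Player 1's margin = v1(A) - v1(B) = 49 - 17 = 32
Step 2: Player 2's margin = v2(B) - v2(A) = 58 - 24 = 34
Step 3: Total margin = 32 + 34 = 66

66


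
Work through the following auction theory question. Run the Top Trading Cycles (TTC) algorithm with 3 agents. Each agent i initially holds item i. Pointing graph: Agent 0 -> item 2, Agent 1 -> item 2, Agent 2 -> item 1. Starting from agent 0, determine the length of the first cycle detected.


Step 1: Trace the pointer graph from agent 0: 0 -> 2 -> 1 -> 2
Step 2: A cycle is detected when we revisit agent 2
Step 3: The cycle is: 2 -> 1 -> 2
Step 4: Cycle length = 2

2


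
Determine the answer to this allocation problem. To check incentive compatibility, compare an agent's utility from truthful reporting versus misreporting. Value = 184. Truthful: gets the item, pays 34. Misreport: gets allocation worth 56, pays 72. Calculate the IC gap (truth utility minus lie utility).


Step 1: U(truth) = value - payment = 184 - 34 = 150
Step 2: U(lie) = allocation - payment = 56 - 72 = -16
Step 3: IC gap = 150 - (-16) = 166

166


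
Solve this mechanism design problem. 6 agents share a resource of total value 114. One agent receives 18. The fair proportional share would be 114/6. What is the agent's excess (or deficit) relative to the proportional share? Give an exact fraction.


Step 1: Proportional share = 114/6 = 19
Step 2: Agent's actual allocation = 18
Step 3: Excess = 18 - 19 = -1

-1


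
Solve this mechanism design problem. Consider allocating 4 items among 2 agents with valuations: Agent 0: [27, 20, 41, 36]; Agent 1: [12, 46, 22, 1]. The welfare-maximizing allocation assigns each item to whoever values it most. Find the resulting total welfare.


Step 1: For each item, find the maximum value among all agents.
Step 2: Item 0 -> Agent 0 (value 27)
Step 3: Item 1 -> Agent 1 (value 46)
Step 4: Item 2 -> Agent 0 (value 41)
Step 5: Item 3 -> Agent 0 (value 36)
Step 6: Total welfare = 27 + 46 + 41 + 36 = 150

150


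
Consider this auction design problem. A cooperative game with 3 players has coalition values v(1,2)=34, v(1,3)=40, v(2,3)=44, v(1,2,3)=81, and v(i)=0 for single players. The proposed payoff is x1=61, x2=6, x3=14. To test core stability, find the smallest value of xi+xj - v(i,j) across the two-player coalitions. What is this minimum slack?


Step 1: Slack for coalition (1,2): x1+x2 - v12 = 67 - 34 = 33
Step 2: Slack for coalition (1,3): x1+x3 - v13 = 75 - 40 = 35
Step 3: Slack for coalition (2,3): x2+x3 - v23 = 20 - 44 = -24
Step 4: Minimum slack = min(33, 35, -24) = -24, attained by (2,3); coalition (2,3) can block (slack < 0), so the allocation is not in the core

-24


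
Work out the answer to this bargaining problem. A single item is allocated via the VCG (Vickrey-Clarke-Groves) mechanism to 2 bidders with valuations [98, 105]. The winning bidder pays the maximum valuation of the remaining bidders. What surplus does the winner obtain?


Step 1: The winner is the agent with the highest value: agent 1 with value 105
Step 2: Values of other agents: [98]
Step 3: VCG payment = max of others' values = 98
Step 4: Surplus = 105 - 98 = 7

7


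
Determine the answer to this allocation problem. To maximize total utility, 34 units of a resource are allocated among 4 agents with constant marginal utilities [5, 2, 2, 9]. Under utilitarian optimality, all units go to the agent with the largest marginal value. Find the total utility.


Step 1: The marginal utilities are [5, 2, 2, 9]
Step 2: The highest marginal utility is 9
Step 3: All 34 units go to that agent
Step 4: Total utility = 9 * 34 = 306

306


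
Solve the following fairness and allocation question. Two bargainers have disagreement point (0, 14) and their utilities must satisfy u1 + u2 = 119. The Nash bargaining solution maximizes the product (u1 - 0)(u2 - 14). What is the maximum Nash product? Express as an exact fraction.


Step 1: The Nash solution splits surplus symmetrically above the disagreement point
Step 2: u1 = (total + d1 - d2)/2 = (119 + 0 - 14)/2 = 105/2
Step 3: u2 = (total - d1 + d2)/2 = (119 - 0 + 14)/2 = 133/2
Step 4: Nash product = (105/2 - 0) * (133/2 - 14)
Step 5: = 105/2 * 105/2 = 11025/4

11025/4


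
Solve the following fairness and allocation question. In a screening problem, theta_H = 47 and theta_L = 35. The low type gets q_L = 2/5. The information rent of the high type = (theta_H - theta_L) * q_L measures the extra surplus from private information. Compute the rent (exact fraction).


Step 1: theta_H - theta_L = 47 - 35 = 12
Step 2: Information rent = (theta_H - theta_L) * q_L
Step 3: = 12 * 2/5
Step 4: = 24/5

24/5


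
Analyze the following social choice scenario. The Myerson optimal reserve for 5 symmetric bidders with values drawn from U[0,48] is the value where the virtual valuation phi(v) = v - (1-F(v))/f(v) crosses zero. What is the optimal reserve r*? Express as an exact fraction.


Step 1: For U[0,48], F(v) = v/48 and f(v) = 1/48
Step 2: phi(v) = v - (1 - v/48)/(1/48) = v - (48 - v) = 2v - 48
Step 3: Set phi(r*) = 0: 2r* - 48 = 0
Step 4: r* = 48/2 = 24 (the number of bidders n = 5 does not enter)

24


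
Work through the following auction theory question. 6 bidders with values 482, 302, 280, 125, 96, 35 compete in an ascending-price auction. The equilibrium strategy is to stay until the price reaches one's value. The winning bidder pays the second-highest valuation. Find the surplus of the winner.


Step 1: Identify the highest value: 482
Step 2: Identify the second-highest value: 302
Step 3: The final price = second-highest value = 302
Step 4: Surplus = 482 - 302 = 180

180


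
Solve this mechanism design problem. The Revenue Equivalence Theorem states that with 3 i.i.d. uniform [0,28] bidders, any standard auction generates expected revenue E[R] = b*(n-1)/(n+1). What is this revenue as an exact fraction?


Step 1: By Revenue Equivalence, expected revenue = b*(n-1)/(n+1)
Step 2: Substituting n = 3, b = 28
Step 3: Revenue = 28*(3-1)/(3+1) = 28*2/4
Step 4: Revenue = 56/4 = 14

14


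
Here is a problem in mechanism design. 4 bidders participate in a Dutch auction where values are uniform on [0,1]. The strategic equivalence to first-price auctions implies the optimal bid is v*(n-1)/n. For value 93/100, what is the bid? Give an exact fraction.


Step 1: Dutch auctions are strategically equivalent to first-price auctions
Step 2: The equilibrium bid is b(v) = v*(n-1)/n
Step 3: b = 93/100 * 3/4
Step 4: b = 279/400

279/400


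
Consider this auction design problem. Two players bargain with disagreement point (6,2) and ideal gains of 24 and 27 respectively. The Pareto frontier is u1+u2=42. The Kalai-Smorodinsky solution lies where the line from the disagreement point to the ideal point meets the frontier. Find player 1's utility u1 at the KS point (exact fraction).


Step 1: At the KS point, (u1-d1)/r1 = (u2-d2)/r2 = t and u1+u2 = 42
Step 2: u1 = d1 + r1*t and u2 = d2 + r2*t, so (d1 + r1*t) + (d2 + r2*t) = 42
Step 3: t = (42 - 6 - 2)/(24 + 27) = 34/51 = 2/3
Step 4: u1 = d1 + r1*t = 6 + 24 * 2/3 = 22
Step 5: (Check: u2 = d2 + r2*t = 20; u1+u2 = 22 + 20 = 42, on the frontier.)

22
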